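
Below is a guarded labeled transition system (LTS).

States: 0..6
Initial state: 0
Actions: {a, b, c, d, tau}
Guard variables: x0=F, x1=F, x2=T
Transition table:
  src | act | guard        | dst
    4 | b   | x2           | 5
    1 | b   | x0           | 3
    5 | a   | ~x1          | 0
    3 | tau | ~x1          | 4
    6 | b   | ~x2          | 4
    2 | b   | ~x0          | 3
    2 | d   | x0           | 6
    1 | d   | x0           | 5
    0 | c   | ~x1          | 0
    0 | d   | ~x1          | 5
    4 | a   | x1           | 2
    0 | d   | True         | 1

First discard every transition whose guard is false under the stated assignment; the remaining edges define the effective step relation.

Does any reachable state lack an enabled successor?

Answer: DEADLOCK at state 1

Working:
Reach set: {0,1,5}
  0: c→0  d→1  d→5  [3 exit(s)]
  1: ∅  [no exit]
  5: a→0  [1 exit(s)]
Path to 1: d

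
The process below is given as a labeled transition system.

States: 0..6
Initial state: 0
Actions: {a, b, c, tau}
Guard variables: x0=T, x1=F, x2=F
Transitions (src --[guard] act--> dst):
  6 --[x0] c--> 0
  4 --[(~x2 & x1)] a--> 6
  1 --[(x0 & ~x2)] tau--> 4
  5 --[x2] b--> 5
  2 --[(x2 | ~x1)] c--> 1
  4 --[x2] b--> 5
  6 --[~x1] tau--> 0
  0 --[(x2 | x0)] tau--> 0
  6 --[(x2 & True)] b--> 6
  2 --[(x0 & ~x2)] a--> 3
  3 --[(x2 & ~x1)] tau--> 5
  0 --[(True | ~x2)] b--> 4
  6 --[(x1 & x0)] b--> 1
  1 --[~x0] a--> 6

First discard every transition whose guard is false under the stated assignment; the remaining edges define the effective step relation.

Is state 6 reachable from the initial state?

7 transition(s) survive guard evaluation.
Layer 0: {0}
Layer 1: {4}  cumulative {0,4}
R = {0,4}

Answer: UNREACHABLE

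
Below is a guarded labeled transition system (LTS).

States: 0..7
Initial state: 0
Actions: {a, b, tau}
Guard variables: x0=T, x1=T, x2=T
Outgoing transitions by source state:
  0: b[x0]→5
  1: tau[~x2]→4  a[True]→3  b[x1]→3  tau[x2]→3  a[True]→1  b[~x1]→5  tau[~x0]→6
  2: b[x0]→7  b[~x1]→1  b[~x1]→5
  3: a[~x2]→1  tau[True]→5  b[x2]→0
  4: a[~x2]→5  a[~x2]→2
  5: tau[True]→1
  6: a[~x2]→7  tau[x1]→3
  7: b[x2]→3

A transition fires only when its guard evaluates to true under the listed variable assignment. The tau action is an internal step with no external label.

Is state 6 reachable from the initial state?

After dropping false guards: 11 live edges.
Layer 0: {0}
Layer 1: {5}  cumulative {0,5}
Layer 2: {1}  cumulative {0,1,5}
Layer 3: {3}  cumulative {0,1,3,5}
Reachable = {0,1,3,5}

Answer: UNREACHABLE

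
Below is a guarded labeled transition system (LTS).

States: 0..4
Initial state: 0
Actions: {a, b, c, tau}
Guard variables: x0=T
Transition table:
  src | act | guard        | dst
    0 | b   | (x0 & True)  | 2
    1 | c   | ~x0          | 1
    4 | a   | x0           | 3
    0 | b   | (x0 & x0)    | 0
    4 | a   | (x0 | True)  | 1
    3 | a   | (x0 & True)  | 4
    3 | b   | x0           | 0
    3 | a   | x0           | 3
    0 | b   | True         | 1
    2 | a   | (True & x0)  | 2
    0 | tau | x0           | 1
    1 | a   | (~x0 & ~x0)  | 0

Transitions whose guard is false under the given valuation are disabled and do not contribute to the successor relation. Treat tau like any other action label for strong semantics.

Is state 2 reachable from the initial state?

Guard filter leaves 10 enabled edge(s).
L0 = {0}
L1 = {1,2}  cumulative {0,1,2}
Reach set: {0,1,2}
trace reaching 2: b

Answer: REACHABLE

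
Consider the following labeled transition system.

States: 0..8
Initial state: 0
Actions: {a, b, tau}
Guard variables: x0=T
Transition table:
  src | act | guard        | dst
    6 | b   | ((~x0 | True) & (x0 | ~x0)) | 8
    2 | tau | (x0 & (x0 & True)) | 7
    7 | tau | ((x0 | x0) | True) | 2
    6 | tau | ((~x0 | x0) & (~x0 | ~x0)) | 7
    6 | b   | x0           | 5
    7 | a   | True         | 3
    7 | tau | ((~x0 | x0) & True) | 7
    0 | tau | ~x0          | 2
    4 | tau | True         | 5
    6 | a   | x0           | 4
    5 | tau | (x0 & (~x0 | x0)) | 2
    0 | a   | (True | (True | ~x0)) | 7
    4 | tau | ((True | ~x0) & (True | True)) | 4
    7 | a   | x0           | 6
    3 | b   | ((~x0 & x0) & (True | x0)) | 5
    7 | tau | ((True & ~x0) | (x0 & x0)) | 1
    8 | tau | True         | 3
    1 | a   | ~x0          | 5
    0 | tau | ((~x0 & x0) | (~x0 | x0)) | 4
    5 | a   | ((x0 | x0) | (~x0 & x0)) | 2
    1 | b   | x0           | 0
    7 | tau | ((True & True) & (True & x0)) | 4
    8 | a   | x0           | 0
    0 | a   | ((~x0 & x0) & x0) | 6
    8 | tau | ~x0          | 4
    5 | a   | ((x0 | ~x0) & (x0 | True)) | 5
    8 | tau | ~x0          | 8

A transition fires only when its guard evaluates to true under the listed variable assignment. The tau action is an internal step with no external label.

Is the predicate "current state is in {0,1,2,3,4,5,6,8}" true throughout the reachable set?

Allowed set {0,1,2,3,4,5,6,8}
R = {0,1,2,3,4,5,6,7,8}
  0: safe
  1: safe
  2: safe
  3: safe
  4: safe
  5: safe
  6: safe
  7: VIOLATES
  8: safe
reach 7 via a — violates

Answer: INVARIANT VIOLATED at state 7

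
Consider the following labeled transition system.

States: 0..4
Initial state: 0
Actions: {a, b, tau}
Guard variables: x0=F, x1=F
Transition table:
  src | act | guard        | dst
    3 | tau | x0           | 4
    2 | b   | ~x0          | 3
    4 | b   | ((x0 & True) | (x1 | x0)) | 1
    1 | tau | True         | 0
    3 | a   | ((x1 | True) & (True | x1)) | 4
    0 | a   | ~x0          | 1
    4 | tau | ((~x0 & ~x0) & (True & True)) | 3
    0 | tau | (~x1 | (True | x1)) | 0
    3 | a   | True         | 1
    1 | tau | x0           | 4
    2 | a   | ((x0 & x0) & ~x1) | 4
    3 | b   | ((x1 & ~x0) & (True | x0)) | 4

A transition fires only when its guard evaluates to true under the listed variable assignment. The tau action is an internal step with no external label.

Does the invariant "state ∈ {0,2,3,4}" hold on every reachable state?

Answer: INVARIANT VIOLATED at state 1

Analysis:
Allowed set {0,2,3,4}
Reach set: {0,1}
  0: ok
  1: ✗ unsafe
reach 1 via a — violates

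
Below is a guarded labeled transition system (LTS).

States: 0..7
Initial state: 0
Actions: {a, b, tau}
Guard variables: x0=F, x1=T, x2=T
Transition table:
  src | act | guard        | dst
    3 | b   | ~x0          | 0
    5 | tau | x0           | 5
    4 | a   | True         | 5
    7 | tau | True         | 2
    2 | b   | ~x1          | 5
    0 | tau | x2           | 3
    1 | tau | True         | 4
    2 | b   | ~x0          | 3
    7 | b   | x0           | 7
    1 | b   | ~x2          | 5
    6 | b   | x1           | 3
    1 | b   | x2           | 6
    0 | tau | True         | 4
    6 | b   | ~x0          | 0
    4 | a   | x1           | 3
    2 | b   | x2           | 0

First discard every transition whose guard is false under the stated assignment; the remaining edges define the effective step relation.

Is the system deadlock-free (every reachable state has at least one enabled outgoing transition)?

Reachable = {0,3,4,5}
  0: tau→3  tau→4  [2 out]
  3: b→0  [1 out]
  4: a→3  a→5  [2 out]
  5: ∅  [deadlock]
trace reaching 5: tau·a

Answer: DEADLOCK at state 5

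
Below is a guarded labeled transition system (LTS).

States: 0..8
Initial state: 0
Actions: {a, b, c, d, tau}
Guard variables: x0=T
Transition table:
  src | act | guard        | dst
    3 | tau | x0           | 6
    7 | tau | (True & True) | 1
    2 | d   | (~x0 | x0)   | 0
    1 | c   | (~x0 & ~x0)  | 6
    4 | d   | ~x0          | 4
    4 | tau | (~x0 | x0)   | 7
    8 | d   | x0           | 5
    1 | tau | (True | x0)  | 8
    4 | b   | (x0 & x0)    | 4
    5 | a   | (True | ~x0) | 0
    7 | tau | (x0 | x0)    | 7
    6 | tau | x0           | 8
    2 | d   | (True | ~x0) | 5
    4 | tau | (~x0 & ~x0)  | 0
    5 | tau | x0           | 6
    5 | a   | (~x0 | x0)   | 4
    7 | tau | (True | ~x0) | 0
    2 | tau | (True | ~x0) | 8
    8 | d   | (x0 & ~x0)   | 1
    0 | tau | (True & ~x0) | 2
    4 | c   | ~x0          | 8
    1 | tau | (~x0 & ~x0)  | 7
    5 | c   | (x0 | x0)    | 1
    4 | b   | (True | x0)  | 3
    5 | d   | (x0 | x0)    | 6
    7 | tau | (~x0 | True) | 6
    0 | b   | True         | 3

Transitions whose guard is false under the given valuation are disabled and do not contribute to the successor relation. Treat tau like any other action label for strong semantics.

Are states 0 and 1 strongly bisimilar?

Refine partition for ~:
  round 0: {{0,1,2,3,4,5,6,7,8}}
  round 1: {{0},{1,3,6,7},{2},{4},{5},{8}}
  round 2: {{0},{1,6},{2},{3},{4},{5},{7},{8}}
8 equivalence class(es) (converged in 3)
0∈{0}, 1∈{1,6}

Answer: NOT BISIMILAR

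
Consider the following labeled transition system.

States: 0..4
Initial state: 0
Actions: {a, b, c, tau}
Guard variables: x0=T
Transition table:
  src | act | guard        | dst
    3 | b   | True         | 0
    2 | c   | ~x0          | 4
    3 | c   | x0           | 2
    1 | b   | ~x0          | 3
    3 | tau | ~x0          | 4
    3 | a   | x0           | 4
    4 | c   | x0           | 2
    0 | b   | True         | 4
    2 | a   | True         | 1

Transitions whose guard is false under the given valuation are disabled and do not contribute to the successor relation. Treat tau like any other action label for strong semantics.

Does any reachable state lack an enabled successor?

Answer: DEADLOCK at state 1

Working:
Reachable = {0,1,2,4}
  0: b→4  [1 exit(s)]
  1: ∅  [STUCK]
  2: a→1  [1 exit(s)]
  4: c→2  [1 exit(s)]
witness 1: b·c·a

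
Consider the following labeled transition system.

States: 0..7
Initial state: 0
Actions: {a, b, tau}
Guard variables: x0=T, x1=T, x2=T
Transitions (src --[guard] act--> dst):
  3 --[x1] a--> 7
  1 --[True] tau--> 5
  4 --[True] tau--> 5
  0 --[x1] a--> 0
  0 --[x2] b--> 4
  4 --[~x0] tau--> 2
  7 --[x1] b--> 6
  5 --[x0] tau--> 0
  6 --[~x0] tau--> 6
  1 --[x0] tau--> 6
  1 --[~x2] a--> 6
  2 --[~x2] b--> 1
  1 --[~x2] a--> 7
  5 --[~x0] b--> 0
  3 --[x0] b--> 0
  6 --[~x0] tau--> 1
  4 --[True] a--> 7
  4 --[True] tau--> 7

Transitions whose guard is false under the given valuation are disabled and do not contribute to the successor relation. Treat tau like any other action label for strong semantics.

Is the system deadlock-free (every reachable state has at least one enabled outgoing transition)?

Answer: DEADLOCK at state 6

Trace:
Reachable = {0,4,5,6,7}
  0: a→0  b→4  [deg 2]
  4: a→7  tau→5  tau→7  [deg 3]
  5: tau→0  [deg 1]
  6: ∅  [deadlock]
  7: b→6  [deg 1]
trace reaching 6: b·tau·b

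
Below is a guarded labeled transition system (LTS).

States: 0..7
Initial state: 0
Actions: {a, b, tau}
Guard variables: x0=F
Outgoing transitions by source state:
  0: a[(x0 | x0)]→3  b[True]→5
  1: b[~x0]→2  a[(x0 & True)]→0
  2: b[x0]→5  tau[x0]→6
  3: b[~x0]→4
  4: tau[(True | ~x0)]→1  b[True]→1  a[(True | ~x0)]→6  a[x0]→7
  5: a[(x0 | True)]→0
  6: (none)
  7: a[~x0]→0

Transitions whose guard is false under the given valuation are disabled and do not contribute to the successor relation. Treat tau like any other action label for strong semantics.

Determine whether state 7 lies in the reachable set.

Answer: UNREACHABLE

Analysis:
Guard filter leaves 8 enabled edge(s).
L0 = {0}
L1 = {5}  cumulative {0,5}
R = {0,5}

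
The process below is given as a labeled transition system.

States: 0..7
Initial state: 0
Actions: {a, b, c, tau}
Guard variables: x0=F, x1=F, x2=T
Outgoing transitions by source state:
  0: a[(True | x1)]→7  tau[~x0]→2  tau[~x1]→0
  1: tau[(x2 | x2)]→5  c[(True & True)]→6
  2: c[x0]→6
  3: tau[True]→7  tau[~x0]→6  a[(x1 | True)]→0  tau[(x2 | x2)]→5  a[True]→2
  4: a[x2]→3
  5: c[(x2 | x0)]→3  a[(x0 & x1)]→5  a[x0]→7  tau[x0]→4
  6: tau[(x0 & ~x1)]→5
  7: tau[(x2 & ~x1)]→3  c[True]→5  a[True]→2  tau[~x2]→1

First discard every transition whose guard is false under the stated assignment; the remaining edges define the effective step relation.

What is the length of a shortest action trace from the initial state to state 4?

Breadth-first toward 4:
  L0 = {0}
  L1 = {2,7}
  L2 = {3,5}
  L3 = {6}
4 never appears.

Answer: UNREACHABLE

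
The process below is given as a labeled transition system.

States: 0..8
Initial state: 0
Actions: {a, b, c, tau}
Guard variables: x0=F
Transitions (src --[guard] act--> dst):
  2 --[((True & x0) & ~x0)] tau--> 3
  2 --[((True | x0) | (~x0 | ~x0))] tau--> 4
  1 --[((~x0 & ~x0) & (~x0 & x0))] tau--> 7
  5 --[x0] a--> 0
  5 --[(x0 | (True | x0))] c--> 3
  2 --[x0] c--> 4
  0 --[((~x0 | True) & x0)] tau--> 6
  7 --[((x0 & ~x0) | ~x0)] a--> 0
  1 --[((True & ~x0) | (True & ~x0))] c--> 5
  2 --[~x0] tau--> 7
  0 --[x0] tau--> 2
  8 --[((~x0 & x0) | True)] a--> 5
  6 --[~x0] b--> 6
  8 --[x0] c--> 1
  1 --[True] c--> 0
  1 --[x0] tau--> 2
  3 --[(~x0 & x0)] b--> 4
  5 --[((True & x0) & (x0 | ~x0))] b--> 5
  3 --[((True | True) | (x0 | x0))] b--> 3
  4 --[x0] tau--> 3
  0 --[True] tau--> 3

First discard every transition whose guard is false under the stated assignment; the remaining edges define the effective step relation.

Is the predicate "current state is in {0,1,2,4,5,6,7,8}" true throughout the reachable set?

Safe = {0,1,2,4,5,6,7,8}
Reachable = {0,3}
  0: safe
  3: VIOLATES
witness against invariant: tau → 3

Answer: INVARIANT VIOLATED at state 3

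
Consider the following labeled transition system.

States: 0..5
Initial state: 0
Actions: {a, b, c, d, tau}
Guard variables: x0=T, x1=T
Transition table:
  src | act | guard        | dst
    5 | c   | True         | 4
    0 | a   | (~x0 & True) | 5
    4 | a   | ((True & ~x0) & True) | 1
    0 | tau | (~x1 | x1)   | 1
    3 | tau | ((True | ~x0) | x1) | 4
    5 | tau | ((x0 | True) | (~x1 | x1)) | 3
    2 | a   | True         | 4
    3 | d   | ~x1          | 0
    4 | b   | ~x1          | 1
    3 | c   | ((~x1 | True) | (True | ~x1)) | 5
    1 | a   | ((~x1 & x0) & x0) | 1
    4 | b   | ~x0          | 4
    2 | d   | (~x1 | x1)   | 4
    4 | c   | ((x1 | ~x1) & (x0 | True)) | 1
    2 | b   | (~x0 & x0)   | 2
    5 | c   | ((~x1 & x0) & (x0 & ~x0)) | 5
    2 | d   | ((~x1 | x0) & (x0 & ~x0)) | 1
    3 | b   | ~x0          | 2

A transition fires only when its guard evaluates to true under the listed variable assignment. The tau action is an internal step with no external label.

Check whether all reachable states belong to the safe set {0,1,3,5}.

Answer: INVARIANT HOLDS

Trace:
Safe = {0,1,3,5}
Reach set: {0,1}
  0: ✓
  1: ✓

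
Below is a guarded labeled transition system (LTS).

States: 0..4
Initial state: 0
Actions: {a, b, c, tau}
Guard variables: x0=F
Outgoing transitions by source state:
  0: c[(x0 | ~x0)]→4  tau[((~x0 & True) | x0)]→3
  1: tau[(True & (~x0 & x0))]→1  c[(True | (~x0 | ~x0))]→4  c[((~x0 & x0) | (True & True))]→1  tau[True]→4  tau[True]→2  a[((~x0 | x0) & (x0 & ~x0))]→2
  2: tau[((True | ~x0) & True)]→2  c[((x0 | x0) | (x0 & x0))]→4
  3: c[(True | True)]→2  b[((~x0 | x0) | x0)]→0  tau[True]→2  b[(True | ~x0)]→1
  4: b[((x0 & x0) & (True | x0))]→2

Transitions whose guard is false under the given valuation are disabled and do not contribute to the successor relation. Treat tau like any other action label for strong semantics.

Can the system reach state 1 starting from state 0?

11 transition(s) survive guard evaluation.
L0 = {0}
L1 = {3,4}  now seen {0,3,4}
L2 = {1,2}  now seen {0,1,2,3,4}
R = {0,1,2,3,4}
witness 1: tau·b

Answer: REACHABLE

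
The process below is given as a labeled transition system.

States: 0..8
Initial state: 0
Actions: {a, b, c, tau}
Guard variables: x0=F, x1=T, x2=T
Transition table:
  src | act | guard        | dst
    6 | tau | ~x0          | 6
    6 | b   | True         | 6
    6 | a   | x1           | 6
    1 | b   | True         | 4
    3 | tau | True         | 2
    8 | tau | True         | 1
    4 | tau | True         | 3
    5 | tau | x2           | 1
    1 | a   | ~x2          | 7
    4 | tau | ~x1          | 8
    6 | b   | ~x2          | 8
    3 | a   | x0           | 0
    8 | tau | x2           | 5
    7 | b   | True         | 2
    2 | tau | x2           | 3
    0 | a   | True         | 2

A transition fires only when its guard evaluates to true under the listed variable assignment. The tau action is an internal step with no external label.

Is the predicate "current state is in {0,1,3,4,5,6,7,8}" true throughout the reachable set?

Allowed set {0,1,3,4,5,6,7,8}
Reach set: {0,2,3}
  0: ✓
  2: ✗ unsafe
  3: ✓
reach 2 via a — violates

Answer: INVARIANT VIOLATED at state 2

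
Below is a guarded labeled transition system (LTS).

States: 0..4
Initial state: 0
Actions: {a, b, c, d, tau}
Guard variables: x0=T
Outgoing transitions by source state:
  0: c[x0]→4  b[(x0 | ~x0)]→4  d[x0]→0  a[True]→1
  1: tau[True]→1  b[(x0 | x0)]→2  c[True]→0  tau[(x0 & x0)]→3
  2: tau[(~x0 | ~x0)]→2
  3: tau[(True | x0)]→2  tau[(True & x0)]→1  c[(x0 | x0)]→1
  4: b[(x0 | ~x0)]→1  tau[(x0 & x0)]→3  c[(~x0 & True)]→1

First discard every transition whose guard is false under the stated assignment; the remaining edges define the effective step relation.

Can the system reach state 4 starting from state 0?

Answer: REACHABLE

Analysis:
13 transition(s) survive guard evaluation.
depth 0: {0}
depth 1: {1,4}  now seen {0,1,4}
depth 2: {2,3}  now seen {0,1,2,3,4}
Reachable = {0,1,2,3,4}
Path to 4: c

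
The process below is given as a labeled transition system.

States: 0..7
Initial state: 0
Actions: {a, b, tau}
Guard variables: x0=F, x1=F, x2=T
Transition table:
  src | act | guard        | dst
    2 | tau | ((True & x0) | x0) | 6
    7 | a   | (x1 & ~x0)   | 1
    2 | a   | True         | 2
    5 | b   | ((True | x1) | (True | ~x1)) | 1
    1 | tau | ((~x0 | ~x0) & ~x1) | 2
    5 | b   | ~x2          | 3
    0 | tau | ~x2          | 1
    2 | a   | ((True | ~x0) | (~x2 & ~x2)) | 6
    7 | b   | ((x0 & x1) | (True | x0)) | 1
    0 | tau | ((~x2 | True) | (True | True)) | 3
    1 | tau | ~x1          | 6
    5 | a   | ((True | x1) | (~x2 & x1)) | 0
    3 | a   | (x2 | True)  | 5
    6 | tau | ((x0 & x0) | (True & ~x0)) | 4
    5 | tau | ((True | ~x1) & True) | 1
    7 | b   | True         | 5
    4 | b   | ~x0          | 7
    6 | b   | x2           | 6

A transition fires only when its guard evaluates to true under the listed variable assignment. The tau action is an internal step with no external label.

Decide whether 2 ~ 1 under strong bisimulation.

Bisimulation quotient by refinement:
  round 0: {{0,1,2,3,4,5,6,7}}
  round 1: {{0,1},{2,3},{4,7},{5},{6}}
  round 2: {{0},{1},{2},{3},{4},{5},{6},{7}}
8 equivalence class(es) (converged in 3)
2∈{2}, 1∈{1}

Answer: NOT BISIMILAR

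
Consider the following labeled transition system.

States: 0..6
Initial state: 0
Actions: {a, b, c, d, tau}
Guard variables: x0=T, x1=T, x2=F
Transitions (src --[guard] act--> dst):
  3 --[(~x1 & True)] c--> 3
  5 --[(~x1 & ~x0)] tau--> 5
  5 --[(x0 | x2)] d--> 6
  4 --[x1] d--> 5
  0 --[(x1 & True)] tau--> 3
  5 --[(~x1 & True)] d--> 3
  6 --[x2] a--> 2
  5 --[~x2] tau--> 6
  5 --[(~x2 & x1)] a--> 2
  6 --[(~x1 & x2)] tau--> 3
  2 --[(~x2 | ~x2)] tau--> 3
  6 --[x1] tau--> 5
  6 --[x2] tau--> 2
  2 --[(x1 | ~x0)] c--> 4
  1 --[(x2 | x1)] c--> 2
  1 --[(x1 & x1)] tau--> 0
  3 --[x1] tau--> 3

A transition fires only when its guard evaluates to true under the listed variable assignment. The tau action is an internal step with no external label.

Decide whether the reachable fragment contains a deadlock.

Reachable = {0,3}
  0: tau→3  [deg 1]
  3: tau→3  [deg 1]

Answer: DEADLOCK-FREE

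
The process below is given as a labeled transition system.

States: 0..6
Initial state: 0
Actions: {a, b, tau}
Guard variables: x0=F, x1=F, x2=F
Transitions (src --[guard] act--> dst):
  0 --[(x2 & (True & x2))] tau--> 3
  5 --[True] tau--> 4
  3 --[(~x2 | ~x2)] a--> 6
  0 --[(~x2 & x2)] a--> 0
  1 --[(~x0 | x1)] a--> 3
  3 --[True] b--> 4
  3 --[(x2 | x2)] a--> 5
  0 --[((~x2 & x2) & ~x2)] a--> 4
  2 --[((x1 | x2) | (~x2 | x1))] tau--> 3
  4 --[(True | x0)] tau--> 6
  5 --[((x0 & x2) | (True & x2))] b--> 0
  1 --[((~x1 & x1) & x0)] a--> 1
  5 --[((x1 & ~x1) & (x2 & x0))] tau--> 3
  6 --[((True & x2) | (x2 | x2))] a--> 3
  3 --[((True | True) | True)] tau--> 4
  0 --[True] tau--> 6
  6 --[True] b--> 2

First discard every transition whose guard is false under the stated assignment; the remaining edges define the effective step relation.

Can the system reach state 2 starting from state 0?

Answer: REACHABLE

Trace:
Guard filter leaves 9 enabled edge(s).
Layer 0: {0}
Layer 1: {6}  cumulative {0,6}
Layer 2: {2}  cumulative {0,2,6}
Layer 3: {3}  cumulative {0,2,3,6}
Layer 4: {4}  cumulative {0,2,3,4,6}
R = {0,2,3,4,6}
witness 2: tau·b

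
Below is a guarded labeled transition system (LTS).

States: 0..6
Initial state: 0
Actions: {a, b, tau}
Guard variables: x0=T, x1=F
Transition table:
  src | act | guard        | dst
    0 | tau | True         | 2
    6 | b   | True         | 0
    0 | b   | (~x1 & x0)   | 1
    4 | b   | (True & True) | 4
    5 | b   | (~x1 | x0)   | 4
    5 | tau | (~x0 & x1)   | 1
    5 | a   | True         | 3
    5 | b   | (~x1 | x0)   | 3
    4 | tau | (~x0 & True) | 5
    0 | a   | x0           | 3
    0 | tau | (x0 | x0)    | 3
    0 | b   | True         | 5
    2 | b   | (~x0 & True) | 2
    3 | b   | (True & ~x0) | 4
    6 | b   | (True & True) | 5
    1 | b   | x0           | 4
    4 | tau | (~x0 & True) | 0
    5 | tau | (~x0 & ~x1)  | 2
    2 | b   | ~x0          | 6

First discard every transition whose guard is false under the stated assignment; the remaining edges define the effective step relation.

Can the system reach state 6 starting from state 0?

Answer: UNREACHABLE

Analysis:
Guard filter leaves 12 enabled edge(s).
Layer 0: {0}
Layer 1: {1,2,3,5}  now seen {0,1,2,3,5}
Layer 2: {4}  now seen {0,1,2,3,4,5}
R = {0,1,2,3,4,5}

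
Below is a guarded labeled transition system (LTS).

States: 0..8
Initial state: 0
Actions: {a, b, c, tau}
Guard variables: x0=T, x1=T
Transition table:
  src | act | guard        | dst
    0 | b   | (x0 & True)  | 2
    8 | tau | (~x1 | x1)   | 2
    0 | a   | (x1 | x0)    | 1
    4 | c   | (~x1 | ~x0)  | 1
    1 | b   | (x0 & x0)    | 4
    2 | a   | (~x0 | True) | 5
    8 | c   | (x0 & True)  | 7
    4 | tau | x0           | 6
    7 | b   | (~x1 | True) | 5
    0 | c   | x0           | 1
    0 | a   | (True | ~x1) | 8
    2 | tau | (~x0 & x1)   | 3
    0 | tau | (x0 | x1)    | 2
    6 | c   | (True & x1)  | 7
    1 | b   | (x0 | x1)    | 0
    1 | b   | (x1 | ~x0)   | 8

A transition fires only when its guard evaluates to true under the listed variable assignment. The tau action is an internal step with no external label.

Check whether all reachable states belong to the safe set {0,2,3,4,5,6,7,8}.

Answer: INVARIANT VIOLATED at state 1

Trace:
Safe = {0,2,3,4,5,6,7,8}
Reach set: {0,1,2,4,5,6,7,8}
  0: ✓
  1: ✗ unsafe
  2: ✓
  4: ✓
  5: ✓
  6: ✓
  7: ✓
  8: ✓
witness against invariant: a → 1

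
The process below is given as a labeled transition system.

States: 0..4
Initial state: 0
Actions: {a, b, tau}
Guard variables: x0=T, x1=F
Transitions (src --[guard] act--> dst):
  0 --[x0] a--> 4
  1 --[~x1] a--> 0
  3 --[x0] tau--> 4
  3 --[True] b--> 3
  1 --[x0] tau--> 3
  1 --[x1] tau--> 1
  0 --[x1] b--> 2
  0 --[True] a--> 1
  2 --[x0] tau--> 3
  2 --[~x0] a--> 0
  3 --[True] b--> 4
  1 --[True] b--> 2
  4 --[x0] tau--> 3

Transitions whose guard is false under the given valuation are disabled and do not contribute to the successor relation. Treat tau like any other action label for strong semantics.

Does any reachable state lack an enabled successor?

Answer: DEADLOCK-FREE

Working:
Reachable = {0,1,2,3,4}
  0: a→1  a→4  [2 exit(s)]
  1: a→0  b→2  tau→3  [3 exit(s)]
  2: tau→3  [1 exit(s)]
  3: b→3  b→4  tau→4  [3 exit(s)]
  4: tau→3  [1 exit(s)]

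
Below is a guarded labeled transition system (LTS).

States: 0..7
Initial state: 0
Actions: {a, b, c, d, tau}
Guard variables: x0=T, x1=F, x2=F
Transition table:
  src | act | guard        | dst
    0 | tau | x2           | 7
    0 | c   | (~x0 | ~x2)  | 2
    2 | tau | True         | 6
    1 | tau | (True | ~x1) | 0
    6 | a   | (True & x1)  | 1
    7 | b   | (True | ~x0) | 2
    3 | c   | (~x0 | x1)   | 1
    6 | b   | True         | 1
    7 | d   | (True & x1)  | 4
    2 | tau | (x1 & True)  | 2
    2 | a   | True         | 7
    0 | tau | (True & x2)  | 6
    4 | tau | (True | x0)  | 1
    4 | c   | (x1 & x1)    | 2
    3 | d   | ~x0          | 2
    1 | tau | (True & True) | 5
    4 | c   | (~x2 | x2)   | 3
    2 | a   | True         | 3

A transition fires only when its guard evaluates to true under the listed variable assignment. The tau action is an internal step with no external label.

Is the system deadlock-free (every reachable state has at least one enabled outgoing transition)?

Answer: DEADLOCK at state 3

Trace:
Reachable = {0,1,2,3,5,6,7}
  0: c→2  [1 out]
  1: tau→0  tau→5  [2 out]
  2: a→3  a→7  tau→6  [3 out]
  3: ∅  [no exit]
  5: ∅  [no exit]
  6: b→1  [1 out]
  7: b→2  [1 out]
trace reaching 3: c·a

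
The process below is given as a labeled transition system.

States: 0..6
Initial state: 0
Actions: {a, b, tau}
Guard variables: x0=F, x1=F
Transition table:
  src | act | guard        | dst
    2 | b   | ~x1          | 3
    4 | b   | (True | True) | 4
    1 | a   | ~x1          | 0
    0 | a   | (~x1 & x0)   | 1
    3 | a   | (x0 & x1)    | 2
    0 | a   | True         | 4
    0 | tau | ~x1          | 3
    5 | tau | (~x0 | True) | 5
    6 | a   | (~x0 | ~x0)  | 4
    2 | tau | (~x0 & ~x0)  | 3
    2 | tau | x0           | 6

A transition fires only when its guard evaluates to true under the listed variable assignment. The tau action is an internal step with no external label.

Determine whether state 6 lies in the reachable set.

Answer: UNREACHABLE

Analysis:
After dropping false guards: 8 live edges.
L0 = {0}
L1 = {3,4}  cumulative {0,3,4}
Reach set: {0,3,4}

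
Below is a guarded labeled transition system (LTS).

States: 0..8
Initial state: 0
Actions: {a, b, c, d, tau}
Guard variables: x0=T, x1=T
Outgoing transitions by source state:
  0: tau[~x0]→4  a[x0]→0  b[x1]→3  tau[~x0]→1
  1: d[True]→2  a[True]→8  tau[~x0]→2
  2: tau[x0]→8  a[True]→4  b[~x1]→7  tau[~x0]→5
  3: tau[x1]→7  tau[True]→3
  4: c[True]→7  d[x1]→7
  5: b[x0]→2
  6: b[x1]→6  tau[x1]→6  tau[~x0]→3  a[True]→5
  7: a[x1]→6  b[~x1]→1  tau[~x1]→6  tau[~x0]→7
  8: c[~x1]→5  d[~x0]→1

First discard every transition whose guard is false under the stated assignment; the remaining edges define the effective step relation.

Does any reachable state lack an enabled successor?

Reachable = {0,2,3,4,5,6,7,8}
  0: a→0  b→3  [2 out]
  2: a→4  tau→8  [2 out]
  3: tau→3  tau→7  [2 out]
  4: c→7  d→7  [2 out]
  5: b→2  [1 out]
  6: a→5  b→6  tau→6  [3 out]
  7: a→6  [1 out]
  8: ∅  [deadlock]
trace reaching 8: b·tau·a·a·b·tau

Answer: DEADLOCK at state 8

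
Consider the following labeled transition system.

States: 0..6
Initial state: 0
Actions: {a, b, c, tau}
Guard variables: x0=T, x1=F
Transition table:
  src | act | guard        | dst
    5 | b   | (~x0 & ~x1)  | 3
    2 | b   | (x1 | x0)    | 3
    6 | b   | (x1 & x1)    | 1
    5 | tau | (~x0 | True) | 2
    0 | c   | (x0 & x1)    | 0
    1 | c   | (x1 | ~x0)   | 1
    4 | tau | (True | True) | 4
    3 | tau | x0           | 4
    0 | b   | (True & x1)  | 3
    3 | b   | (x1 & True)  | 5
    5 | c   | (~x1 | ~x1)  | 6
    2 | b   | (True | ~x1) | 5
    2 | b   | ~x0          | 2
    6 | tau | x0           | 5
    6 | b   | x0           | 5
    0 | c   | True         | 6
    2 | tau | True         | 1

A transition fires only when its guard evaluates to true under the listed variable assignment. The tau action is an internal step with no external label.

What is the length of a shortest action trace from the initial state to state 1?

Layered search for 1:
  depth 0: {0}
  depth 1: {6}
  depth 2: {5}
  depth 3: {2}
  depth 4: {1,3}
first hit 1 at d=4 via c·b·tau·tau

Answer: 4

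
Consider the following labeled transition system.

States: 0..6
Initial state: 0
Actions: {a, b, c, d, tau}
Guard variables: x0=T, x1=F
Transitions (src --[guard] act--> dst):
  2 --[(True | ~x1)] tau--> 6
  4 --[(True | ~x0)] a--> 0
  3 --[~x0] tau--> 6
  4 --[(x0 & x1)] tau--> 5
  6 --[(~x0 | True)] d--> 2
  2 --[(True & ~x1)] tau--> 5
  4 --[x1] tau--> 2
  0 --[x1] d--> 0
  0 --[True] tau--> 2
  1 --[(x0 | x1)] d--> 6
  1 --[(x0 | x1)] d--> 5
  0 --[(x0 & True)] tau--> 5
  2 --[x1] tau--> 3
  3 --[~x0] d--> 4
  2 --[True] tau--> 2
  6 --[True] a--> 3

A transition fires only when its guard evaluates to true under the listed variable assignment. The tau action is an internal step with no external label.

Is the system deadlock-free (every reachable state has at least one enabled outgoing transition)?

Reachable = {0,2,3,5,6}
  0: tau→2  tau→5  [2 out]
  2: tau→2  tau→5  tau→6  [3 out]
  3: ∅  [no exit]
  5: ∅  [no exit]
  6: a→3  d→2  [2 out]
Path to 3: tau·tau·a

Answer: DEADLOCK at state 3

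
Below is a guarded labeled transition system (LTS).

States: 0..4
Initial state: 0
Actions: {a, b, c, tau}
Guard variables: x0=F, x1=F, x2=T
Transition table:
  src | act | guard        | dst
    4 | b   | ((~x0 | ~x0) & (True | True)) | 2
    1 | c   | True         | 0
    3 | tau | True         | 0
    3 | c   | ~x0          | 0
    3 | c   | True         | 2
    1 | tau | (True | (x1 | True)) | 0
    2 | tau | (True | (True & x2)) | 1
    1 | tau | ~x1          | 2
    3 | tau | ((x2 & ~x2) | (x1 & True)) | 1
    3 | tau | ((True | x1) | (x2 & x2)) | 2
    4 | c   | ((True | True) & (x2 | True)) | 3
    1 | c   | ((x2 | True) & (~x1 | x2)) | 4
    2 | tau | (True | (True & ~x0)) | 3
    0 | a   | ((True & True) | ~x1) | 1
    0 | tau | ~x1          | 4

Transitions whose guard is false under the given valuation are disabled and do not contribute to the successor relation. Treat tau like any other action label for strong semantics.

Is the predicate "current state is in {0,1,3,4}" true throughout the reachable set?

Answer: INVARIANT VIOLATED at state 2

Analysis:
Inv-set: {0,1,3,4}
Reach set: {0,1,2,3,4}
  0: ok
  1: ok
  2: VIOLATES
  3: ok
  4: ok
witness against invariant: a·tau → 2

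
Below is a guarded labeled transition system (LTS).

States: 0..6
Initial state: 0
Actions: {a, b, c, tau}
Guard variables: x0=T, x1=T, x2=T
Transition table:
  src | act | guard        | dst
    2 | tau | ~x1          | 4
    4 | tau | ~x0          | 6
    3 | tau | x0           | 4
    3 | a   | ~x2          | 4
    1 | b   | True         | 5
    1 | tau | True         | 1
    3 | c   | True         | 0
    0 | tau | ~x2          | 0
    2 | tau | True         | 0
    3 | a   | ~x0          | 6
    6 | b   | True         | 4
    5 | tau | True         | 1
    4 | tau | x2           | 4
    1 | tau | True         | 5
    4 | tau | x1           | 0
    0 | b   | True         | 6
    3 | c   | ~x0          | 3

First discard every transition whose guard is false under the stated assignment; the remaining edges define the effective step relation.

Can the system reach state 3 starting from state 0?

Answer: UNREACHABLE

Working:
After dropping false guards: 11 live edges.
L0 = {0}
L1 = {6}  now seen {0,6}
L2 = {4}  now seen {0,4,6}
Reachable = {0,4,6}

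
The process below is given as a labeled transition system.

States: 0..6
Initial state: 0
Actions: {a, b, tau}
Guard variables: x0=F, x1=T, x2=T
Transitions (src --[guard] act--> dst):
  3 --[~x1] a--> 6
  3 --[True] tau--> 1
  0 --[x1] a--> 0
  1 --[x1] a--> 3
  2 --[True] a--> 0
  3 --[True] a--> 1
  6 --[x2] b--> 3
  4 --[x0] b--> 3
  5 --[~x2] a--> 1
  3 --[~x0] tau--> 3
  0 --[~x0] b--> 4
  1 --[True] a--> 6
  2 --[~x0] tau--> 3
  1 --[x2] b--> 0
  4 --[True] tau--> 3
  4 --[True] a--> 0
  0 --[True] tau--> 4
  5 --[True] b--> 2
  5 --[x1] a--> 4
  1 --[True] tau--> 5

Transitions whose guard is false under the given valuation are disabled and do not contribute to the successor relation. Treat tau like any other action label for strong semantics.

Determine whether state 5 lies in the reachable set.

After dropping false guards: 17 live edges.
L0 = {0}
L1 = {4}  now seen {0,4}
L2 = {3}  now seen {0,3,4}
L3 = {1}  now seen {0,1,3,4}
L4 = {5,6}  now seen {0,1,3,4,5,6}
L5 = {2}  now seen {0,1,2,3,4,5,6}
Reach set: {0,1,2,3,4,5,6}
witness 5: b·tau·tau·tau

Answer: REACHABLE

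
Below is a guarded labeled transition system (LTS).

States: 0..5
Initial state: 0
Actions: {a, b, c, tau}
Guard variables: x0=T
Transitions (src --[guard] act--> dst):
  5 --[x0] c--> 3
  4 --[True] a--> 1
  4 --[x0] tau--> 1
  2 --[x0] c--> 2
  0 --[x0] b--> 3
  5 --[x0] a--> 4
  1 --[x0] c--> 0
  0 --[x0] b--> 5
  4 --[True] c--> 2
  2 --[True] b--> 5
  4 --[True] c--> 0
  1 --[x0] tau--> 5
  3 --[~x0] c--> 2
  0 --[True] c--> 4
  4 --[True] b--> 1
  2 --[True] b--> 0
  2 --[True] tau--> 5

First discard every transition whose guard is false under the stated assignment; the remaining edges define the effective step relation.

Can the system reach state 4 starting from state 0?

Answer: REACHABLE

Working:
16 transition(s) survive guard evaluation.
Layer 0: {0}
Layer 1: {3,4,5}  total {0,3,4,5}
Layer 2: {1,2}  total {0,1,2,3,4,5}
Reach set: {0,1,2,3,4,5}
witness 4: c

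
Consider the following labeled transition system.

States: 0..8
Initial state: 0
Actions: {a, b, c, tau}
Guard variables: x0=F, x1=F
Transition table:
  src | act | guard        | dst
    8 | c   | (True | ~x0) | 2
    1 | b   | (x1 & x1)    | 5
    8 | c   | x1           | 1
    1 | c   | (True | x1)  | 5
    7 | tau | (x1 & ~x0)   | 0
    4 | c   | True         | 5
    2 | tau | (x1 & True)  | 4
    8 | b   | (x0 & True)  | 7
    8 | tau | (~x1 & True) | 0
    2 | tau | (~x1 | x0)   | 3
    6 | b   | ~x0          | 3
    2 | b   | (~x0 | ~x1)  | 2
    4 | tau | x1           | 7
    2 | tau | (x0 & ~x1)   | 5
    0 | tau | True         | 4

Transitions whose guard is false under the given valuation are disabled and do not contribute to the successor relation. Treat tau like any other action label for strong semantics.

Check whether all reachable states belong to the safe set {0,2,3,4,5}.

Inv-set: {0,2,3,4,5}
R = {0,4,5}
  0: safe
  4: safe
  5: safe

Answer: INVARIANT HOLDS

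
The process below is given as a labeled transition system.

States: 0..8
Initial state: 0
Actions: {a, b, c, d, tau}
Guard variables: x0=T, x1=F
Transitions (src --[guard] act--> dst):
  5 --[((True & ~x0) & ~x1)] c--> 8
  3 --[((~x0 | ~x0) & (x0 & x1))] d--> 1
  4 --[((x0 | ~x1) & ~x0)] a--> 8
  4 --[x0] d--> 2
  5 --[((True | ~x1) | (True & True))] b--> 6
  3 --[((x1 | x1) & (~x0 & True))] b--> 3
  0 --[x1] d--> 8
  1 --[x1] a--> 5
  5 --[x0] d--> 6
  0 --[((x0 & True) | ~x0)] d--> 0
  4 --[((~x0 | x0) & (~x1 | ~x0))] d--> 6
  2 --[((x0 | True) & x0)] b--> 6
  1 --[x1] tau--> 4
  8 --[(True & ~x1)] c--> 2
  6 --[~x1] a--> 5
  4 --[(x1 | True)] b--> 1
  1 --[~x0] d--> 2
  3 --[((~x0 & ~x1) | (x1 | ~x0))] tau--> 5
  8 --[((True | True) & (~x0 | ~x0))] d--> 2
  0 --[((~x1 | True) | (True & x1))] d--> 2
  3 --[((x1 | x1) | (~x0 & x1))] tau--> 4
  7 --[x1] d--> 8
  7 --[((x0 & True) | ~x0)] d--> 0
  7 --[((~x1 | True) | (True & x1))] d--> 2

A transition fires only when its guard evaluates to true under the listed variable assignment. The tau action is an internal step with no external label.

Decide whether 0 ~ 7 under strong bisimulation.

Compute ~ classes (split until stable):
  round 0: {{0,1,2,3,4,5,6,7,8}}
  round 1: {{0,7},{1,3},{2},{4,5},{6},{8}}
  round 2: {{0,7},{1,3},{2},{4},{5},{6},{8}}
Fixed point at round 3; 7 class(es).
0∈{0,7}, 7∈{0,7}

Answer: BISIMILAR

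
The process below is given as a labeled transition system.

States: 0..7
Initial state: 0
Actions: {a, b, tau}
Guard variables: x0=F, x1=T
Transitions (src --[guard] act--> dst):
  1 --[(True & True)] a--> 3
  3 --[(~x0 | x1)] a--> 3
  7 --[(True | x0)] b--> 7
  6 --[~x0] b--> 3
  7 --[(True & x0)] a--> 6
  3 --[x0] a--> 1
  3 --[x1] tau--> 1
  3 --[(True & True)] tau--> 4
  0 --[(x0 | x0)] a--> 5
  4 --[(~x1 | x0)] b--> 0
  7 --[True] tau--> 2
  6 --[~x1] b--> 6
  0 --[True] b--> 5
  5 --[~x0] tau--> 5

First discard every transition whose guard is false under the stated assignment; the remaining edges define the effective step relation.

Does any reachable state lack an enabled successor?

R = {0,5}
  0: b→5  [1 exit(s)]
  5: tau→5  [1 exit(s)]

Answer: DEADLOCK-FREE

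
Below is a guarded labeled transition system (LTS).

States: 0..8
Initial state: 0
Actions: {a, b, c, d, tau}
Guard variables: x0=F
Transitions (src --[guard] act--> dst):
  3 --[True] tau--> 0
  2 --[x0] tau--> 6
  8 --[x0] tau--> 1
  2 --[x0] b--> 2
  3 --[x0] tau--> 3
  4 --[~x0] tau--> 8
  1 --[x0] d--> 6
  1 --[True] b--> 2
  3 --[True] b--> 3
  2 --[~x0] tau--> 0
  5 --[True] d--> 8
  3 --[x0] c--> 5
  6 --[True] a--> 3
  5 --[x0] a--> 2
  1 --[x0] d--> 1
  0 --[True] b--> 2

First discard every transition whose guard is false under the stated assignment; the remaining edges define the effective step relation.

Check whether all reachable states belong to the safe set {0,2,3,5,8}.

Inv-set: {0,2,3,5,8}
Reachable = {0,2}
  0: safe
  2: safe

Answer: INVARIANT HOLDS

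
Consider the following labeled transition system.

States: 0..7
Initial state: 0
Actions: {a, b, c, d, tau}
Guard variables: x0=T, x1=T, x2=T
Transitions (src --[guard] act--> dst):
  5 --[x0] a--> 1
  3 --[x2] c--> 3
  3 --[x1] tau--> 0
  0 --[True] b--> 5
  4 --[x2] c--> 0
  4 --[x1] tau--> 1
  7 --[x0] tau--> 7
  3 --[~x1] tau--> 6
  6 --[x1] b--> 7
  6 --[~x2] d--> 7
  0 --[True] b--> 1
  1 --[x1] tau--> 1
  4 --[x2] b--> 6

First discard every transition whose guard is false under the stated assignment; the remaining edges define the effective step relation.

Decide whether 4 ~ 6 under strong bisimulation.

Answer: NOT BISIMILAR

Trace:
Refine partition for ~:
  round 0: {{0,1,2,3,4,5,6,7}}
  round 1: {{0,6},{1,7},{2},{3},{4},{5}}
  round 2: {{0},{1,7},{2},{3},{4},{5},{6}}
stable after 3 split(s): 7 block(s)
4∈{4}, 6∈{6}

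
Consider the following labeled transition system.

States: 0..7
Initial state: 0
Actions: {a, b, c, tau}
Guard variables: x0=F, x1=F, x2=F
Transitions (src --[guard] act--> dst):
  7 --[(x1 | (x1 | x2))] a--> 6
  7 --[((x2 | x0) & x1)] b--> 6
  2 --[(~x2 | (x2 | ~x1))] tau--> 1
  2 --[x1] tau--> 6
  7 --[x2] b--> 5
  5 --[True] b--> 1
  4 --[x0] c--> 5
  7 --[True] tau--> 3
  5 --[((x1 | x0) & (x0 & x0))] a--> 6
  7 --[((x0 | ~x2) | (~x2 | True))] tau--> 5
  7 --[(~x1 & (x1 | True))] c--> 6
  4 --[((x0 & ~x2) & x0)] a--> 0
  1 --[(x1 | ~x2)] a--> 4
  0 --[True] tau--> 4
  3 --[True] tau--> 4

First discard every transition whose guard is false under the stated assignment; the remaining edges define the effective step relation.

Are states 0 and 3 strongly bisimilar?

Refine partition for ~:
  round 0: {{0,1,2,3,4,5,6,7}}
  round 1: {{0,2,3},{1},{4,6},{5},{7}}
  round 2: {{0,3},{1},{2},{4,6},{5},{7}}
Fixed point at round 3; 6 class(es).
class of 0: {0,3}; class of 3: {0,3}

Answer: BISIMILAR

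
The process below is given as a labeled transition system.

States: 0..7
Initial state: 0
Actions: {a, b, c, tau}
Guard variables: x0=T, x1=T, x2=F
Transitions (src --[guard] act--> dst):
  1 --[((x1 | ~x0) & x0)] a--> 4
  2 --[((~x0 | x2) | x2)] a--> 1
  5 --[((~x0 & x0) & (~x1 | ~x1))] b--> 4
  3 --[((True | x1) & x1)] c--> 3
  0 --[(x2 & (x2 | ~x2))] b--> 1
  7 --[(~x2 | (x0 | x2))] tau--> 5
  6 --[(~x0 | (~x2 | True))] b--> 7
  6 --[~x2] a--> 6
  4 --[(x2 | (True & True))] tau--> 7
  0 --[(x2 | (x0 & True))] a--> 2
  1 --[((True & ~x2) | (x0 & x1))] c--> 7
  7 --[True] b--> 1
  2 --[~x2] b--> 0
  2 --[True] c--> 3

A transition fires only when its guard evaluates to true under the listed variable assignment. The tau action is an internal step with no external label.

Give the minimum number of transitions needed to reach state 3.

Answer: 2

Working:
Breadth-first toward 3:
  L0 = {0}
  L1 = {2}
  L2 = {3}
depth(3)=2, e.g. a·c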